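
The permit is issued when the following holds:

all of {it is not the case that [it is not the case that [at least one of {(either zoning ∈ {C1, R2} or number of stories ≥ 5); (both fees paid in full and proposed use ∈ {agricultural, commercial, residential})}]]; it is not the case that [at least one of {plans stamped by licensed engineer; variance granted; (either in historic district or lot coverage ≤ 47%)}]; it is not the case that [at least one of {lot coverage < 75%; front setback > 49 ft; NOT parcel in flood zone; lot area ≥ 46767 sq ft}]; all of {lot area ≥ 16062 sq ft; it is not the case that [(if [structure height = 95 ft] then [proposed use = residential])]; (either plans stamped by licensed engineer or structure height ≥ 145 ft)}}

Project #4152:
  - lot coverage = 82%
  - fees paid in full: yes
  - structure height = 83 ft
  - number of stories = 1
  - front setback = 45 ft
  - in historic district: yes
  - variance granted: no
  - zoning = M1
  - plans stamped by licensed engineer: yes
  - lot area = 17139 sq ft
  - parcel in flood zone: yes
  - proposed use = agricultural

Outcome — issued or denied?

Denied

Atomic conditions:
  zoning ∈ {C1, R2}: M1 is not in the set → false
  number of stories ≥ 5: 1 ≥ 5 is false
  fees paid in full: yes → true
  proposed use ∈ {agricultural, commercial, residential}: agricultural is in the set → true
  plans stamped by licensed engineer: yes → true
  variance granted: no → false
  in historic district: yes → true
  lot coverage ≤ 47%: 82 ≤ 47 is false
  lot coverage < 75%: 82 < 75 is false
  front setback > 49 ft: 45 > 49 is false
  NOT parcel in flood zone: yes → false
  lot area ≥ 46767 sq ft: 17139 ≥ 46767 is false
  lot area ≥ 16062 sq ft: 17139 ≥ 16062 is true
  structure height = 95 ft: 83 == 95 is false
  proposed use = residential: agricultural == residential is false
  structure height ≥ 145 ft: 83 ≥ 145 is false
Combine:
[1.1.1.1] false OR false = false
[1.1.1.2] true AND true = true
[1.1.1] false OR true = true
[1.1] NOT true = false
[1] NOT false = true
[2.1.3] true OR false = true
[2.1] true OR false OR true = true
[2] NOT true = false
[3.1] false OR false OR false OR false = false
[3] NOT false = true
[4.2.1] false → false (antecedent false ⇒ implication holds) = true
[4.2] NOT true = false
[4.3] true OR false = true
[4] true AND false AND true = false
[root] true AND false AND true AND false = false
Overall: false → denied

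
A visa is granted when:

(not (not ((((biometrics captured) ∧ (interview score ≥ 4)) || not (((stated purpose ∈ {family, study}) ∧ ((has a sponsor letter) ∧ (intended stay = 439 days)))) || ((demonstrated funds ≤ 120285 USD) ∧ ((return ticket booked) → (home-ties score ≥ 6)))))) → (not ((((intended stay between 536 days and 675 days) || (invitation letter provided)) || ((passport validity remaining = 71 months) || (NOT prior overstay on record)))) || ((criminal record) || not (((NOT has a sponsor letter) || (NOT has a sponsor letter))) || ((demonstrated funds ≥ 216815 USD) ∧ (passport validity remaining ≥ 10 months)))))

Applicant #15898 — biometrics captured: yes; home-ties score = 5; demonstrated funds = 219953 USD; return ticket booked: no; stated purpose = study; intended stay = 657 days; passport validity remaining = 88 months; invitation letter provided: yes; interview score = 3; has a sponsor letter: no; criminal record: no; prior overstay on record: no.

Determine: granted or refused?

Atomic conditions:
  biometrics captured: yes → true
  interview score ≥ 4: 3 ≥ 4 is false
  stated purpose ∈ {family, study}: study is in the set → true
  has a sponsor letter: no → false
  intended stay = 439 days: 657 == 439 is false
  demonstrated funds ≤ 120285 USD: 219953 ≤ 120285 is false
  return ticket booked: no → false
  home-ties score ≥ 6: 5 ≥ 6 is false
  intended stay between 536 days and 675 days: 657 in [536, 675] is true
  invitation letter provided: yes → true
  passport validity remaining = 71 months: 88 == 71 is false
  NOT prior overstay on record: no → true
  criminal record: no → false
  NOT has a sponsor letter: no → true
  demonstrated funds ≥ 216815 USD: 219953 ≥ 216815 is true
  passport validity remaining ≥ 10 months: 88 ≥ 10 is true
Combine:
[1.1.1.1] true AND false = false
[1.1.1.2.1.2] false AND false = false
[1.1.1.2.1] true AND false = false
[1.1.1.2] NOT false = true
[1.1.1.3.2] false → false (antecedent false ⇒ implication holds) = true
[1.1.1.3] false AND true = false
[1.1.1] false OR true OR false = true
[1.1] NOT true = false
[1] NOT false = true
[2.1.1.1] true OR true = true
[2.1.1.2] false OR true = true
[2.1.1] true OR true = true
[2.1] NOT true = false
[2.2.2.1] true OR true = true
[2.2.2] NOT true = false
[2.2.3] true AND true = true
[2.2] false OR false OR true = true
[2] false OR true = true
[root] true → true = true
Overall: true → granted

Granted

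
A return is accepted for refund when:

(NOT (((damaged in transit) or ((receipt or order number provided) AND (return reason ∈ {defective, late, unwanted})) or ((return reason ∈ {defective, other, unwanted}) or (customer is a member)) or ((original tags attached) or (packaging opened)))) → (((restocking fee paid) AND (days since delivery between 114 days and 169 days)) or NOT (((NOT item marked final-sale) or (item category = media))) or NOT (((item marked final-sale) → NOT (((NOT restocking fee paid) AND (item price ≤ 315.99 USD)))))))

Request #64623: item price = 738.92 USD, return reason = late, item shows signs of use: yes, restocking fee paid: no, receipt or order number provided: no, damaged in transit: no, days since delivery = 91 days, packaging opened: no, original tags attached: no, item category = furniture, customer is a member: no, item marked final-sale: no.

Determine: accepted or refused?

Refused

Atomic conditions:
  damaged in transit: no → false
  receipt or order number provided: no → false
  return reason ∈ {defective, late, unwanted}: late is in the set → true
  return reason ∈ {defective, other, unwanted}: late is not in the set → false
  customer is a member: no → false
  original tags attached: no → false
  packaging opened: no → false
  restocking fee paid: no → false
  days since delivery between 114 days and 169 days: 91 in [114, 169] is false
  NOT item marked final-sale: no → true
  item category = media: furniture == media is false
  item marked final-sale: no → false
  NOT restocking fee paid: no → true
  item price ≤ 315.99 USD: 738.92 ≤ 315.99 is false
Combine:
[1.1.2] false AND true = false
[1.1.3] false OR false = false
[1.1.4] false OR false = false
[1.1] false OR false OR false OR false = false
[1] NOT false = true
[2.1] false AND false = false
[2.2.1] true OR false = true
[2.2] NOT true = false
[2.3.1.2.1] true AND false = false
[2.3.1.2] NOT false = true
[2.3.1] false → true (antecedent false ⇒ implication holds) = true
[2.3] NOT true = false
[2] false OR false OR false = false
[root] true → false = false
Overall: false → refused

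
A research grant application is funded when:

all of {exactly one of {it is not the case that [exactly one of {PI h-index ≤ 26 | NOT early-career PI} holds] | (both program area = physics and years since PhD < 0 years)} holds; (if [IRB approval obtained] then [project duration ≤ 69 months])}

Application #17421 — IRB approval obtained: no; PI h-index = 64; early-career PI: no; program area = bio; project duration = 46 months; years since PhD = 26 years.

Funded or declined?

Declined

Atomic conditions:
  PI h-index ≤ 26: 64 ≤ 26 is false
  NOT early-career PI: no → true
  program area = physics: bio == physics is false
  years since PhD < 0 years: 26 < 0 is false
  IRB approval obtained: no → false
  project duration ≤ 69 months: 46 ≤ 69 is true
Combine:
[1.1.1] exactly-one(false, true) = true
[1.1] NOT true = false
[1.2] false AND false = false
[1] exactly-one(false, false) = false
[2] false → true (antecedent false ⇒ implication holds) = true
[root] false AND true = false
Overall: false → declined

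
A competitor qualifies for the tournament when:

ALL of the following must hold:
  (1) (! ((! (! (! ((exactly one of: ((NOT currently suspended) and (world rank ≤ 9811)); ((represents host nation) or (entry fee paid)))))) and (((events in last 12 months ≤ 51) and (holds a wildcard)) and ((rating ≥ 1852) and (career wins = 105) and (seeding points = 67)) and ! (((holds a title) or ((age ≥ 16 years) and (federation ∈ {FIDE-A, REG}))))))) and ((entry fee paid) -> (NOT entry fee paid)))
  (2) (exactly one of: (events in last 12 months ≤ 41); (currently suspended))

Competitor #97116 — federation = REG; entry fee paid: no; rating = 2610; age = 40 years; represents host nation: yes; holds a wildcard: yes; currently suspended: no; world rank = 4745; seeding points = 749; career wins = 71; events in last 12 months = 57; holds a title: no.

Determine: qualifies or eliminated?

Eliminated

Atomic conditions:
  NOT currently suspended: no → true
  world rank ≤ 9811: 4745 ≤ 9811 is true
  represents host nation: yes → true
  entry fee paid: no → false
  events in last 12 months ≤ 51: 57 ≤ 51 is false
  holds a wildcard: yes → true
  rating ≥ 1852: 2610 ≥ 1852 is true
  career wins = 105: 71 == 105 is false
  seeding points = 67: 749 == 67 is false
  holds a title: no → false
  age ≥ 16 years: 40 ≥ 16 is true
  federation ∈ {FIDE-A, REG}: REG is in the set → true
  NOT entry fee paid: no → true
  events in last 12 months ≤ 41: 57 ≤ 41 is false
  currently suspended: no → false
Combine:
[1.1.1.1.1.1.1.1] true AND true = true
[1.1.1.1.1.1.1.2] true OR false = true
[1.1.1.1.1.1.1] exactly-one(true, true) = false
[1.1.1.1.1.1] NOT false = true
[1.1.1.1.1] NOT true = false
[1.1.1.1] NOT false = true
[1.1.1.2.1] false AND true = false
[1.1.1.2.2] true AND false AND false = false
[1.1.1.2.3.1.2] true AND true = true
[1.1.1.2.3.1] false OR true = true
[1.1.1.2.3] NOT true = false
[1.1.1.2] false AND false AND false = false
[1.1.1] true AND false = false
[1.1] NOT false = true
[1.2] false → true (antecedent false ⇒ implication holds) = true
[1] true AND true = true
[2] exactly-one(false, false) = false
[root] true AND false = false
Overall: false → eliminated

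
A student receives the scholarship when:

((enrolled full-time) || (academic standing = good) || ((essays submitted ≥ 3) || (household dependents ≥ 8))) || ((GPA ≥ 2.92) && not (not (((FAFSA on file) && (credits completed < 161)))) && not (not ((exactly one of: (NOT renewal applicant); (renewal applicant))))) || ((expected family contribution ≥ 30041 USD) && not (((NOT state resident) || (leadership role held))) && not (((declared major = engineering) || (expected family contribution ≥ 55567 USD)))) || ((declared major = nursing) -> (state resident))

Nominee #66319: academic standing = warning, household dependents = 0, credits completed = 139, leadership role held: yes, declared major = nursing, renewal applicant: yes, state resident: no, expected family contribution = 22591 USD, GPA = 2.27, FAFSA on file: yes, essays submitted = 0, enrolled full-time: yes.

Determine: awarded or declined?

Atomic conditions:
  enrolled full-time: yes → true
  academic standing = good: warning == good is false
  essays submitted ≥ 3: 0 ≥ 3 is false
  household dependents ≥ 8: 0 ≥ 8 is false
  GPA ≥ 2.92: 2.27 ≥ 2.92 is false
  FAFSA on file: yes → true
  credits completed < 161: 139 < 161 is true
  NOT renewal applicant: yes → false
  renewal applicant: yes → true
  expected family contribution ≥ 30041 USD: 22591 ≥ 30041 is false
  NOT state resident: no → true
  leadership role held: yes → true
  declared major = engineering: nursing == engineering is false
  expected family contribution ≥ 55567 USD: 22591 ≥ 55567 is false
  declared major = nursing: nursing == nursing is true
  state resident: no → false
Combine:
[1.3] false OR false = false
[1] true OR false OR false = true
[2.2.1.1] true AND true = true
[2.2.1] NOT true = false
[2.2] NOT false = true
[2.3.1.1] exactly-one(false, true) = true
[2.3.1] NOT true = false
[2.3] NOT false = true
[2] false AND true AND true = false
[3.2.1] true OR true = true
[3.2] NOT true = false
[3.3.1] false OR false = false
[3.3] NOT false = true
[3] false AND false AND true = false
[4] true → false = false
[root] true OR false OR false OR false = true
Overall: true → awarded

Awarded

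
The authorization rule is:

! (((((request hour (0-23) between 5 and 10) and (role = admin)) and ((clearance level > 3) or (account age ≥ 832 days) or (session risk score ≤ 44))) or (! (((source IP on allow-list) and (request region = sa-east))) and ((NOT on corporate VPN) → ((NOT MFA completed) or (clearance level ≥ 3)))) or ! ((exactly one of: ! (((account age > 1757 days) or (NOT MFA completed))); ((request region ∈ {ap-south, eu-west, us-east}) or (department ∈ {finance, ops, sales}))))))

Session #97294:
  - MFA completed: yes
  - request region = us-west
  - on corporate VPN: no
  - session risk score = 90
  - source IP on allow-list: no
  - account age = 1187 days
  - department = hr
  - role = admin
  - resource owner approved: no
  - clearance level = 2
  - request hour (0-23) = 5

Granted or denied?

Denied

Atomic conditions:
  request hour (0-23) between 5 and 10: 5 in [5, 10] is true
  role = admin: admin == admin is true
  clearance level > 3: 2 > 3 is false
  account age ≥ 832 days: 1187 ≥ 832 is true
  session risk score ≤ 44: 90 ≤ 44 is false
  source IP on allow-list: no → false
  request region = sa-east: us-west == sa-east is false
  NOT on corporate VPN: no → true
  NOT MFA completed: yes → false
  clearance level ≥ 3: 2 ≥ 3 is false
  account age > 1757 days: 1187 > 1757 is false
  request region ∈ {ap-south, eu-west, us-east}: us-west is not in the set → false
  department ∈ {finance, ops, sales}: hr is not in the set → false
Combine:
[1.1.1] true AND true = true
[1.1.2] false OR true OR false = true
[1.1] true AND true = true
[1.2.1.1] false AND false = false
[1.2.1] NOT false = true
[1.2.2.2] false OR false = false
[1.2.2] true → false = false
[1.2] true AND false = false
[1.3.1.1.1] false OR false = false
[1.3.1.1] NOT false = true
[1.3.1.2] false OR false = false
[1.3.1] exactly-one(true, false) = true
[1.3] NOT true = false
[1] true OR false OR false = true
[root] NOT true = false
Overall: false → denied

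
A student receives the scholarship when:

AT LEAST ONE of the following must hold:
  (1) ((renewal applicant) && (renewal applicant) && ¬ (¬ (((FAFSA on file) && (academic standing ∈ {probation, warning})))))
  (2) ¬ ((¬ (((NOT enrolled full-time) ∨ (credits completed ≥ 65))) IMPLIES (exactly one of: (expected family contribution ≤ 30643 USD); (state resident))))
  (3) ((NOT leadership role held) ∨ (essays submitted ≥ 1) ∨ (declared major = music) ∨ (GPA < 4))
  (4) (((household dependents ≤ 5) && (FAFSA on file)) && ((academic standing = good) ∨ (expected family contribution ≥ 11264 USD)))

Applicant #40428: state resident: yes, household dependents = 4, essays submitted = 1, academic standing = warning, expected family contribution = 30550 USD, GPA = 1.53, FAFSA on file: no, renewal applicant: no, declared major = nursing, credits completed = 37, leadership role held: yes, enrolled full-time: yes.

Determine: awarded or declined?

Awarded

Atomic conditions:
  renewal applicant: no → false
  FAFSA on file: no → false
  academic standing ∈ {probation, warning}: warning is in the set → true
  NOT enrolled full-time: yes → false
  credits completed ≥ 65: 37 ≥ 65 is false
  expected family contribution ≤ 30643 USD: 30550 ≤ 30643 is true
  state resident: yes → true
  NOT leadership role held: yes → false
  essays submitted ≥ 1: 1 ≥ 1 is true
  declared major = music: nursing == music is false
  GPA < 4: 1.53 < 4 is true
  household dependents ≤ 5: 4 ≤ 5 is true
  academic standing = good: warning == good is false
  expected family contribution ≥ 11264 USD: 30550 ≥ 11264 is true
Combine:
[1.3.1.1] false AND true = false
[1.3.1] NOT false = true
[1.3] NOT true = false
[1] false AND false AND false = false
[2.1.1.1] false OR false = false
[2.1.1] NOT false = true
[2.1.2] exactly-one(true, true) = false
[2.1] true → false = false
[2] NOT false = true
[3] false OR true OR false OR true = true
[4.1] true AND false = false
[4.2] false OR true = true
[4] false AND true = false
[root] false OR true OR true OR false = true
Overall: true → awarded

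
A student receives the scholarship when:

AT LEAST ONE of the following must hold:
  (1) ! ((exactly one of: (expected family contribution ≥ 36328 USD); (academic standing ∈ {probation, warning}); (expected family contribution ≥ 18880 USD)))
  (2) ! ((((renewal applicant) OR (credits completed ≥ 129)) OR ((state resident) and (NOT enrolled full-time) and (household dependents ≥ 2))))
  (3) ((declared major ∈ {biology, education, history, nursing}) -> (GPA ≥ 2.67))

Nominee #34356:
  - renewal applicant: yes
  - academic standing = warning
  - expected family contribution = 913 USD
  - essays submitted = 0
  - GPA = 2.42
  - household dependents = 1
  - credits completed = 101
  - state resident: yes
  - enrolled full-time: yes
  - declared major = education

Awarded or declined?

Atomic conditions:
  expected family contribution ≥ 36328 USD: 913 ≥ 36328 is false
  academic standing ∈ {probation, warning}: warning is in the set → true
  expected family contribution ≥ 18880 USD: 913 ≥ 18880 is false
  renewal applicant: yes → true
  credits completed ≥ 129: 101 ≥ 129 is false
  state resident: yes → true
  NOT enrolled full-time: yes → false
  household dependents ≥ 2: 1 ≥ 2 is false
  declared major ∈ {biology, education, history, nursing}: education is in the set → true
  GPA ≥ 2.67: 2.42 ≥ 2.67 is false
Combine:
[1.1] exactly-one(false, true, false) = true
[1] NOT true = false
[2.1.1] true OR false = true
[2.1.2] true AND false AND false = false
[2.1] true OR false = true
[2] NOT true = false
[3] true → false = false
[root] false OR false OR false = false
Overall: false → declined

Declined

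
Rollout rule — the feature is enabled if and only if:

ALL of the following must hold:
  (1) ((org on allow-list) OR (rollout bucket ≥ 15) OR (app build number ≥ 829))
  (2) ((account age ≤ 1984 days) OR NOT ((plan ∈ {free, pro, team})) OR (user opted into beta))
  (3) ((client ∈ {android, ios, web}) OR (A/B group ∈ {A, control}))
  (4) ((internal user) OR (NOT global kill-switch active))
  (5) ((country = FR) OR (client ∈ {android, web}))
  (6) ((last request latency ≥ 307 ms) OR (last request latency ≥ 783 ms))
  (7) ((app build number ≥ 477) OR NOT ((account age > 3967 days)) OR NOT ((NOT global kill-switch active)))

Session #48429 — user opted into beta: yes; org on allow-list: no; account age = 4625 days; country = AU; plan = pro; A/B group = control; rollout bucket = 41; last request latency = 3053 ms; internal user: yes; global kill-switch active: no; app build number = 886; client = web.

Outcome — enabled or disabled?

Enabled

Atomic conditions:
  org on allow-list: no → false
  rollout bucket ≥ 15: 41 ≥ 15 is true
  app build number ≥ 829: 886 ≥ 829 is true
  account age ≤ 1984 days: 4625 ≤ 1984 is false
  plan ∈ {free, pro, team}: pro is in the set → true
  user opted into beta: yes → true
  client ∈ {android, ios, web}: web is in the set → true
  A/B group ∈ {A, control}: control is in the set → true
  internal user: yes → true
  NOT global kill-switch active: no → true
  country = FR: AU == FR is false
  client ∈ {android, web}: web is in the set → true
  last request latency ≥ 307 ms: 3053 ≥ 307 is true
  last request latency ≥ 783 ms: 3053 ≥ 783 is true
  app build number ≥ 477: 886 ≥ 477 is true
  account age > 3967 days: 4625 > 3967 is true
Combine:
[1] false OR true OR true = true
[2.2] NOT true = false
[2] false OR false OR true = true
[3] true OR true = true
[4] true OR true = true
[5] false OR true = true
[6] true OR true = true
[7.2] NOT true = false
[7.3] NOT true = false
[7] true OR false OR false = true
[root] true AND true AND true AND true AND true AND true AND true = true
Overall: true → enabled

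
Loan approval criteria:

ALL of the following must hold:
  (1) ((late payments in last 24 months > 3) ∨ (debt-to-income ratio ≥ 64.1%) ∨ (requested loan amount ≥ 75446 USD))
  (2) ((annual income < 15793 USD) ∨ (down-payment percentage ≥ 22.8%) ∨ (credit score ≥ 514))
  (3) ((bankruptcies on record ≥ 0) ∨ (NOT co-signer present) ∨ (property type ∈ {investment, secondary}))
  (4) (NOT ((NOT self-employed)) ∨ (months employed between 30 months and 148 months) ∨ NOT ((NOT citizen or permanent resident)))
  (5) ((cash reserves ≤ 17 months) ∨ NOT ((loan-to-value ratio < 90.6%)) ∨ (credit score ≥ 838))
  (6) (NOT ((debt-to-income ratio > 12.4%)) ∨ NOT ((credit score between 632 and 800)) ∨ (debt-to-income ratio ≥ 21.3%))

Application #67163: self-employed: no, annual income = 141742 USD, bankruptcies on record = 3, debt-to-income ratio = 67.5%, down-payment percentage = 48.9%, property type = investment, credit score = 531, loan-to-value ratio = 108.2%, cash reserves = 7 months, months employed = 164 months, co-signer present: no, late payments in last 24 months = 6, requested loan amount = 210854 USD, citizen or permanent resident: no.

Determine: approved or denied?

Atomic conditions:
  late payments in last 24 months > 3: 6 > 3 is true
  debt-to-income ratio ≥ 64.1%: 67.5 ≥ 64.1 is true
  requested loan amount ≥ 75446 USD: 210854 ≥ 75446 is true
  annual income < 15793 USD: 141742 < 15793 is false
  down-payment percentage ≥ 22.8%: 48.9 ≥ 22.8 is true
  credit score ≥ 514: 531 ≥ 514 is true
  bankruptcies on record ≥ 0: 3 ≥ 0 is true
  NOT co-signer present: no → true
  property type ∈ {investment, secondary}: investment is in the set → true
  NOT self-employed: no → true
  months employed between 30 months and 148 months: 164 in [30, 148] is false
  NOT citizen or permanent resident: no → true
  cash reserves ≤ 17 months: 7 ≤ 17 is true
  loan-to-value ratio < 90.6%: 108.2 < 90.6 is false
  credit score ≥ 838: 531 ≥ 838 is false
  debt-to-income ratio > 12.4%: 67.5 > 12.4 is true
  credit score between 632 and 800: 531 in [632, 800] is false
  debt-to-income ratio ≥ 21.3%: 67.5 ≥ 21.3 is true
Combine:
[1] true OR true OR true = true
[2] false OR true OR true = true
[3] true OR true OR true = true
[4.1] NOT true = false
[4.3] NOT true = false
[4] false OR false OR false = false
[5.2] NOT false = true
[5] true OR true OR false = true
[6.1] NOT true = false
[6.2] NOT false = true
[6] false OR true OR true = true
[root] true AND true AND true AND false AND true AND true = false
Overall: false → denied

Denied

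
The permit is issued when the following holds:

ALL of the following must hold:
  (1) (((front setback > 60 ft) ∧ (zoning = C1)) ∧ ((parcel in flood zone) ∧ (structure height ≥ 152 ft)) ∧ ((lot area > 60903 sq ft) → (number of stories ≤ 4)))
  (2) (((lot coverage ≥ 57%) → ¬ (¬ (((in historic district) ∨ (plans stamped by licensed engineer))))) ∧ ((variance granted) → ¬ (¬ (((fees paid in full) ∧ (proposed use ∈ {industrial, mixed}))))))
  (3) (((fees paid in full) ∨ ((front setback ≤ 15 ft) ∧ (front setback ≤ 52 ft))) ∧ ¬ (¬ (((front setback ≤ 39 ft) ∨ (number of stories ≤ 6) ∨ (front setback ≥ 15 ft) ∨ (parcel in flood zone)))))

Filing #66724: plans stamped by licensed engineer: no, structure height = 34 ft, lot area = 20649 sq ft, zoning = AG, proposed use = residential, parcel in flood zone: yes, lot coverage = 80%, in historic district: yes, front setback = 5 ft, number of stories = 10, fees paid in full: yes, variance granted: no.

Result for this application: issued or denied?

Denied

Atomic conditions:
  front setback > 60 ft: 5 > 60 is false
  zoning = C1: AG == C1 is false
  parcel in flood zone: yes → true
  structure height ≥ 152 ft: 34 ≥ 152 is false
  lot area > 60903 sq ft: 20649 > 60903 is false
  number of stories ≤ 4: 10 ≤ 4 is false
  lot coverage ≥ 57%: 80 ≥ 57 is true
  in historic district: yes → true
  plans stamped by licensed engineer: no → false
  variance granted: no → false
  fees paid in full: yes → true
  proposed use ∈ {industrial, mixed}: residential is not in the set → false
  front setback ≤ 15 ft: 5 ≤ 15 is true
  front setback ≤ 52 ft: 5 ≤ 52 is true
  front setback ≤ 39 ft: 5 ≤ 39 is true
  number of stories ≤ 6: 10 ≤ 6 is false
  front setback ≥ 15 ft: 5 ≥ 15 is false
Combine:
[1.1] false AND false = false
[1.2] true AND false = false
[1.3] false → false (antecedent false ⇒ implication holds) = true
[1] false AND false AND true = false
[2.1.2.1.1] true OR false = true
[2.1.2.1] NOT true = false
[2.1.2] NOT false = true
[2.1] true → true = true
[2.2.2.1.1] true AND false = false
[2.2.2.1] NOT false = true
[2.2.2] NOT true = false
[2.2] false → false (antecedent false ⇒ implication holds) = true
[2] true AND true = true
[3.1.2] true AND true = true
[3.1] true OR true = true
[3.2.1.1] true OR false OR false OR true = true
[3.2.1] NOT true = false
[3.2] NOT false = true
[3] true AND true = true
[root] false AND true AND true = false
Overall: false → denied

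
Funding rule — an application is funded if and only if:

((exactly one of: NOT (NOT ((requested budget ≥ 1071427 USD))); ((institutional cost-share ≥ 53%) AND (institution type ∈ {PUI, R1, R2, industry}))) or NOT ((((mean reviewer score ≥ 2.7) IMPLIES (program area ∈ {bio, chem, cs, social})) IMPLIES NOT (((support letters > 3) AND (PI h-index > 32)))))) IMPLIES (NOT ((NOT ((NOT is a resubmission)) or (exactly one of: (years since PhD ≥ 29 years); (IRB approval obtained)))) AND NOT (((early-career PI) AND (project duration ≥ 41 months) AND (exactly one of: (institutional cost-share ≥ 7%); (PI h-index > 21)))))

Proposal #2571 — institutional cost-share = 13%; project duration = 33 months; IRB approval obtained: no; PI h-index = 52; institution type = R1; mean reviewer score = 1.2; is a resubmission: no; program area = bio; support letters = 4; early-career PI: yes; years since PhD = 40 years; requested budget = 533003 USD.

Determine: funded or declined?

Declined

Atomic conditions:
  requested budget ≥ 1071427 USD: 533003 ≥ 1071427 is false
  institutional cost-share ≥ 53%: 13 ≥ 53 is false
  institution type ∈ {PUI, R1, R2, industry}: R1 is in the set → true
  mean reviewer score ≥ 2.7: 1.2 ≥ 2.7 is false
  program area ∈ {bio, chem, cs, social}: bio is in the set → true
  support letters > 3: 4 > 3 is true
  PI h-index > 32: 52 > 32 is true
  NOT is a resubmission: no → true
  years since PhD ≥ 29 years: 40 ≥ 29 is true
  IRB approval obtained: no → false
  early-career PI: yes → true
  project duration ≥ 41 months: 33 ≥ 41 is false
  institutional cost-share ≥ 7%: 13 ≥ 7 is true
  PI h-index > 21: 52 > 21 is true
Combine:
[1.1.1.1] NOT false = true
[1.1.1] NOT true = false
[1.1.2] false AND true = false
[1.1] exactly-one(false, false) = false
[1.2.1.1] false → true (antecedent false ⇒ implication holds) = true
[1.2.1.2.1] true AND true = true
[1.2.1.2] NOT true = false
[1.2.1] true → false = false
[1.2] NOT false = true
[1] false OR true = true
[2.1.1.1] NOT true = false
[2.1.1.2] exactly-one(true, false) = true
[2.1.1] false OR true = true
[2.1] NOT true = false
[2.2.1.3] exactly-one(true, true) = false
[2.2.1] true AND false AND false = false
[2.2] NOT false = true
[2] false AND true = false
[root] true → false = false
Overall: false → declined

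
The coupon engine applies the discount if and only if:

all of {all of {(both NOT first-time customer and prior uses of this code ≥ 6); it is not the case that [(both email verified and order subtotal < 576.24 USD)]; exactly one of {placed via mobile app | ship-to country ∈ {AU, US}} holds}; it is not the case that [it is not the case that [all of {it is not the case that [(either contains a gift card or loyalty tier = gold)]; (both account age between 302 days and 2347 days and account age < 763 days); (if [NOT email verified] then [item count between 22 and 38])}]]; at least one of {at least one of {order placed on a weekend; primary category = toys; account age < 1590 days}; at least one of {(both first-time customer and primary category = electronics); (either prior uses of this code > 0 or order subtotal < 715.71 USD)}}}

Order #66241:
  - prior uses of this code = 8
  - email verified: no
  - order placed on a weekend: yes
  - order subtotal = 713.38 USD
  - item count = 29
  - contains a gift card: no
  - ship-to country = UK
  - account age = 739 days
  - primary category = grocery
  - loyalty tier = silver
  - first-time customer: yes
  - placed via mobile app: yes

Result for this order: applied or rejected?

Rejected

Atomic conditions:
  NOT first-time customer: yes → false
  prior uses of this code ≥ 6: 8 ≥ 6 is true
  email verified: no → false
  order subtotal < 576.24 USD: 713.38 < 576.24 is false
  placed via mobile app: yes → true
  ship-to country ∈ {AU, US}: UK is not in the set → false
  contains a gift card: no → false
  loyalty tier = gold: silver == gold is false
  account age between 302 days and 2347 days: 739 in [302, 2347] is true
  account age < 763 days: 739 < 763 is true
  NOT email verified: no → true
  item count between 22 and 38: 29 in [22, 38] is true
  order placed on a weekend: yes → true
  primary category = toys: grocery == toys is false
  account age < 1590 days: 739 < 1590 is true
  first-time customer: yes → true
  primary category = electronics: grocery == electronics is false
  prior uses of this code > 0: 8 > 0 is true
  order subtotal < 715.71 USD: 713.38 < 715.71 is true
Combine:
[1.1] false AND true = false
[1.2.1] false AND false = false
[1.2] NOT false = true
[1.3] exactly-one(true, false) = true
[1] false AND true AND true = false
[2.1.1.1.1] false OR false = false
[2.1.1.1] NOT false = true
[2.1.1.2] true AND true = true
[2.1.1.3] true → true = true
[2.1.1] true AND true AND true = true
[2.1] NOT true = false
[2] NOT false = true
[3.1] true OR false OR true = true
[3.2.1] true AND false = false
[3.2.2] true OR true = true
[3.2] false OR true = true
[3] true OR true = true
[root] false AND true AND true = false
Overall: false → rejected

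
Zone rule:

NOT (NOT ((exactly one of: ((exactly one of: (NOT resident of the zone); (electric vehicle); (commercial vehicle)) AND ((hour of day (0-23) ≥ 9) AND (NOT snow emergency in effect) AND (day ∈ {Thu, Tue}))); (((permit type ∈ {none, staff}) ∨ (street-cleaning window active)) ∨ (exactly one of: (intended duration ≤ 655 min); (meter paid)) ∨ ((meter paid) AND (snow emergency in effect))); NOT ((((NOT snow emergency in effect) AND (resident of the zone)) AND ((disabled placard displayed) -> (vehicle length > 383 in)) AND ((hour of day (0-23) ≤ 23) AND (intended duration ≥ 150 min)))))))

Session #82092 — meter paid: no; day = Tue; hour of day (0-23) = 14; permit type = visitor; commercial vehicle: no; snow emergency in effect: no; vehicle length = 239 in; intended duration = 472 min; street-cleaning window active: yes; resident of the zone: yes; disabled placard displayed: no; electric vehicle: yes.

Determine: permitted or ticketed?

Ticketed

Atomic conditions:
  NOT resident of the zone: yes → false
  electric vehicle: yes → true
  commercial vehicle: no → false
  hour of day (0-23) ≥ 9: 14 ≥ 9 is true
  NOT snow emergency in effect: no → true
  day ∈ {Thu, Tue}: Tue is in the set → true
  permit type ∈ {none, staff}: visitor is not in the set → false
  street-cleaning window active: yes → true
  intended duration ≤ 655 min: 472 ≤ 655 is true
  meter paid: no → false
  snow emergency in effect: no → false
  resident of the zone: yes → true
  disabled placard displayed: no → false
  vehicle length > 383 in: 239 > 383 is false
  hour of day (0-23) ≤ 23: 14 ≤ 23 is true
  intended duration ≥ 150 min: 472 ≥ 150 is true
Combine:
[1.1.1.1] exactly-one(false, true, false) = true
[1.1.1.2] true AND true AND true = true
[1.1.1] true AND true = true
[1.1.2.1] false OR true = true
[1.1.2.2] exactly-one(true, false) = true
[1.1.2.3] false AND false = false
[1.1.2] true OR true OR false = true
[1.1.3.1.1] true AND true = true
[1.1.3.1.2] false → false (antecedent false ⇒ implication holds) = true
[1.1.3.1.3] true AND true = true
[1.1.3.1] true AND true AND true = true
[1.1.3] NOT true = false
[1.1] exactly-one(true, true, false) = false
[1] NOT false = true
[root] NOT true = false
Overall: false → ticketed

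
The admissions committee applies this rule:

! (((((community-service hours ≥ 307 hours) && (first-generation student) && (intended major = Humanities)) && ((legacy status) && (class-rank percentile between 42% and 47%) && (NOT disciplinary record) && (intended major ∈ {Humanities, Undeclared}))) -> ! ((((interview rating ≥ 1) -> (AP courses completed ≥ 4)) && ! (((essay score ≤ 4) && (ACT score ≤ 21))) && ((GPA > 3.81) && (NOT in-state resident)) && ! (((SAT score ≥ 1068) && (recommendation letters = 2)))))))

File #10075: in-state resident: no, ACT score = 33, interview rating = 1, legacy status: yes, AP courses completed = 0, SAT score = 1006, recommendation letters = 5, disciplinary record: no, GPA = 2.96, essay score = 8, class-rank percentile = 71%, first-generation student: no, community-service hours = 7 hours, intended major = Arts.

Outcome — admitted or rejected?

Rejected

Atomic conditions:
  community-service hours ≥ 307 hours: 7 ≥ 307 is false
  first-generation student: no → false
  intended major = Humanities: Arts == Humanities is false
  legacy status: yes → true
  class-rank percentile between 42% and 47%: 71 in [42, 47] is false
  NOT disciplinary record: no → true
  intended major ∈ {Humanities, Undeclared}: Arts is not in the set → false
  interview rating ≥ 1: 1 ≥ 1 is true
  AP courses completed ≥ 4: 0 ≥ 4 is false
  essay score ≤ 4: 8 ≤ 4 is false
  ACT score ≤ 21: 33 ≤ 21 is false
  GPA > 3.81: 2.96 > 3.81 is false
  NOT in-state resident: no → true
  SAT score ≥ 1068: 1006 ≥ 1068 is false
  recommendation letters = 2: 5 == 2 is false
Combine:
[1.1.1] false AND false AND false = false
[1.1.2] true AND false AND true AND false = false
[1.1] false AND false = false
[1.2.1.1] true → false = false
[1.2.1.2.1] false AND false = false
[1.2.1.2] NOT false = true
[1.2.1.3] false AND true = false
[1.2.1.4.1] false AND false = false
[1.2.1.4] NOT false = true
[1.2.1] false AND true AND false AND true = false
[1.2] NOT false = true
[1] false → true (antecedent false ⇒ implication holds) = true
[root] NOT true = false
Overall: false → rejected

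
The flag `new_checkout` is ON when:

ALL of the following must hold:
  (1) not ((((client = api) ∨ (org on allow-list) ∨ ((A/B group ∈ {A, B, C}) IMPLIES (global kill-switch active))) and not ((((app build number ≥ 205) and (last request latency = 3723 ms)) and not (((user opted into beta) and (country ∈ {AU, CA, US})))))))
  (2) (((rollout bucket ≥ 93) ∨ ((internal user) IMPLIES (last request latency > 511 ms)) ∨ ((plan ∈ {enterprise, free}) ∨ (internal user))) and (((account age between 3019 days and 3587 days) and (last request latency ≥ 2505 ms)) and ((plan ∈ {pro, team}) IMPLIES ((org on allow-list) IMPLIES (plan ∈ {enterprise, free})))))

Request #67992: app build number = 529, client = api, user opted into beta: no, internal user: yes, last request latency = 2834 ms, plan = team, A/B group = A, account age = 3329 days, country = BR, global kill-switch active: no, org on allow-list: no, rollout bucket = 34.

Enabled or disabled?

Atomic conditions:
  client = api: api == api is true
  org on allow-list: no → false
  A/B group ∈ {A, B, C}: A is in the set → true
  global kill-switch active: no → false
  app build number ≥ 205: 529 ≥ 205 is true
  last request latency = 3723 ms: 2834 == 3723 is false
  user opted into beta: no → false
  country ∈ {AU, CA, US}: BR is not in the set → false
  rollout bucket ≥ 93: 34 ≥ 93 is false
  internal user: yes → true
  last request latency > 511 ms: 2834 > 511 is true
  plan ∈ {enterprise, free}: team is not in the set → false
  account age between 3019 days and 3587 days: 3329 in [3019, 3587] is true
  last request latency ≥ 2505 ms: 2834 ≥ 2505 is true
  plan ∈ {pro, team}: team is in the set → true
Combine:
[1.1.1.3] true → false = false
[1.1.1] true OR false OR false = true
[1.1.2.1.1] true AND false = false
[1.1.2.1.2.1] false AND false = false
[1.1.2.1.2] NOT false = true
[1.1.2.1] false AND true = false
[1.1.2] NOT false = true
[1.1] true AND true = true
[1] NOT true = false
[2.1.2] true → true = true
[2.1.3] false OR true = true
[2.1] false OR true OR true = true
[2.2.1] true AND true = true
[2.2.2.2] false → false (antecedent false ⇒ implication holds) = true
[2.2.2] true → true = true
[2.2] true AND true = true
[2] true AND true = true
[root] false AND true = false
Overall: false → disabled

Disabled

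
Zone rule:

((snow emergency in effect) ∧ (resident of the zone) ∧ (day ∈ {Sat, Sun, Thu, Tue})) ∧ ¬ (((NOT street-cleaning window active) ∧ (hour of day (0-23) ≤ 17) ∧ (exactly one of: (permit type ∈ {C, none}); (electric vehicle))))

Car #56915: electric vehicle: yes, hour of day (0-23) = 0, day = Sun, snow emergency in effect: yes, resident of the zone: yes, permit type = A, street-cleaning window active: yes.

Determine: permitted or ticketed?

Permitted

Atomic conditions:
  snow emergency in effect: yes → true
  resident of the zone: yes → true
  day ∈ {Sat, Sun, Thu, Tue}: Sun is in the set → true
  NOT street-cleaning window active: yes → false
  hour of day (0-23) ≤ 17: 0 ≤ 17 is true
  permit type ∈ {C, none}: A is not in the set → false
  electric vehicle: yes → true
Combine:
[1] true AND true AND true = true
[2.1.3] exactly-one(false, true) = true
[2.1] false AND true AND true = false
[2] NOT false = true
[root] true AND true = true
Overall: true → permitted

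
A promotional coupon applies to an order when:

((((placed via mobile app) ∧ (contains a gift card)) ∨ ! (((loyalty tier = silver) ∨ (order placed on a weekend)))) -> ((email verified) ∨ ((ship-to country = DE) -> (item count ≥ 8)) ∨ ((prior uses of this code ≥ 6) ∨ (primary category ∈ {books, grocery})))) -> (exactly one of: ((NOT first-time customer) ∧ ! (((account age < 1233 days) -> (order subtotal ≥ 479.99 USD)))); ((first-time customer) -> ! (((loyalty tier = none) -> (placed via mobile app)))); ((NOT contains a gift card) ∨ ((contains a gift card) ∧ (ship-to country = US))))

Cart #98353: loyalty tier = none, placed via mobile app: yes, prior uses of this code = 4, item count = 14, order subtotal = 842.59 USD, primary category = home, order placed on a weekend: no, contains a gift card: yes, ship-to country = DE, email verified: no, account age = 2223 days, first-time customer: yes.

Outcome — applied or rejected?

Rejected

Atomic conditions:
  placed via mobile app: yes → true
  contains a gift card: yes → true
  loyalty tier = silver: none == silver is false
  order placed on a weekend: no → false
  email verified: no → false
  ship-to country = DE: DE == DE is true
  item count ≥ 8: 14 ≥ 8 is true
  prior uses of this code ≥ 6: 4 ≥ 6 is false
  primary category ∈ {books, grocery}: home is not in the set → false
  NOT first-time customer: yes → false
  account age < 1233 days: 2223 < 1233 is false
  order subtotal ≥ 479.99 USD: 842.59 ≥ 479.99 is true
  first-time customer: yes → true
  loyalty tier = none: none == none is true
  NOT contains a gift card: yes → false
  ship-to country = US: DE == US is false
Combine:
[1.1.1] true AND true = true
[1.1.2.1] false OR false = false
[1.1.2] NOT false = true
[1.1] true OR true = true
[1.2.2] true → true = true
[1.2.3] false OR false = false
[1.2] false OR true OR false = true
[1] true → true = true
[2.1.2.1] false → true (antecedent false ⇒ implication holds) = true
[2.1.2] NOT true = false
[2.1] false AND false = false
[2.2.2.1] true → true = true
[2.2.2] NOT true = false
[2.2] true → false = false
[2.3.2] true AND false = false
[2.3] false OR false = false
[2] exactly-one(false, false, false) = false
[root] true → false = false
Overall: false → rejected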